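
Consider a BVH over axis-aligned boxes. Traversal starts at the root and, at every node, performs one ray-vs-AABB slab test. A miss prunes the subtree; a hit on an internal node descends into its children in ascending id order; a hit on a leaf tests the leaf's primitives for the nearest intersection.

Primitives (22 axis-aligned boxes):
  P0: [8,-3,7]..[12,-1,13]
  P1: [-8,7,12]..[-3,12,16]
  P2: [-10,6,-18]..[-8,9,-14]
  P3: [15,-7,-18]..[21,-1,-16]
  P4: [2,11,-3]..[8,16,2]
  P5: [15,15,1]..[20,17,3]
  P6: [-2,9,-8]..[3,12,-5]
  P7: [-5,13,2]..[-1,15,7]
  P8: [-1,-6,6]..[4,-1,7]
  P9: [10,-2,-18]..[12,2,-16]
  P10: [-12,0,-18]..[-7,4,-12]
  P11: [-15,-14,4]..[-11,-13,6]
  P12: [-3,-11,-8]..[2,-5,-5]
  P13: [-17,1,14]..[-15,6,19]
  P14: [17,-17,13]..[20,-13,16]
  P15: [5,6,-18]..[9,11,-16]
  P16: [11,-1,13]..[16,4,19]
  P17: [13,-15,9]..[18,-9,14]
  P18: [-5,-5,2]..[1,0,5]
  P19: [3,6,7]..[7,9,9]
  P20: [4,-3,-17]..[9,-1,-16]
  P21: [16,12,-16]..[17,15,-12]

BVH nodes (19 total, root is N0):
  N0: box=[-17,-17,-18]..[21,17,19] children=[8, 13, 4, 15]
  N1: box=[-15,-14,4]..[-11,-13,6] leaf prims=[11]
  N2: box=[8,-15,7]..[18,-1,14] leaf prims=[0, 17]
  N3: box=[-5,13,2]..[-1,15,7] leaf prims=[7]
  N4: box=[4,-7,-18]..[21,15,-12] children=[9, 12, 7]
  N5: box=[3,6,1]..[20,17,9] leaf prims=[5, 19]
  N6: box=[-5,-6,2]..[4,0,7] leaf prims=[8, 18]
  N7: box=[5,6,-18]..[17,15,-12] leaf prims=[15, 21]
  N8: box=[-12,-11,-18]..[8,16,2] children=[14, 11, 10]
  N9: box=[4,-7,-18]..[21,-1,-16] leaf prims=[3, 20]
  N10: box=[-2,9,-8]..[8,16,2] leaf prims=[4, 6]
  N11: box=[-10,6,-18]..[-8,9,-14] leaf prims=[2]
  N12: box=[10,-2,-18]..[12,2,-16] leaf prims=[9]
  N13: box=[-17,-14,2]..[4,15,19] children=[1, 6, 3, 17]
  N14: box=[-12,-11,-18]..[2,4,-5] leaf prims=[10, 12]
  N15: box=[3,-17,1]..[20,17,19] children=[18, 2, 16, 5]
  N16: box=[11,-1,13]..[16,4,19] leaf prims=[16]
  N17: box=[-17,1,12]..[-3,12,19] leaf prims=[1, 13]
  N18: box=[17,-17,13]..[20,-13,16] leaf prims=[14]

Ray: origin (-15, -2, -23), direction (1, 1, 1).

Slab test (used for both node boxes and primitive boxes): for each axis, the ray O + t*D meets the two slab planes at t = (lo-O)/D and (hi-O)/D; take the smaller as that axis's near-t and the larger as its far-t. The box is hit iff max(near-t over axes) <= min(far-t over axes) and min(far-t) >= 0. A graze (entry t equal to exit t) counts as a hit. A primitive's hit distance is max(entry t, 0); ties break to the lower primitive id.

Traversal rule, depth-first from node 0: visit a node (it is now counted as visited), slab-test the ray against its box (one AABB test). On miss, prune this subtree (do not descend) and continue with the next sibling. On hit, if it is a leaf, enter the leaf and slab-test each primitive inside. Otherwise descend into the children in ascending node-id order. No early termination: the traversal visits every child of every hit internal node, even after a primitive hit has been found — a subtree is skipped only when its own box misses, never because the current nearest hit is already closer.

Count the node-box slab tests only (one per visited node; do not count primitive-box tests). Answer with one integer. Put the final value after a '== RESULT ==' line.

Traverse from the root:
N0 x:[-2,36] y:[-15,19] z:[5,42] -> hit [5,19], descend [4, 8, 13, 15]
  N4 x:[19,36] y:[-5,17] z:[5,11] -> miss, prune
  N8 x:[3,23] y:[-9,18] z:[5,25] -> hit [5,18], descend [10, 11, 14]
    N10 x:[13,23] y:[11,18] z:[15,25] -> hit [15,18] leaf, test {P4(miss), P6(miss)}
    N11 x:[5,7] y:[8,11] z:[5,9] -> miss, prune
    N14 x:[3,17] y:[-9,6] z:[5,18] -> hit [5,6] leaf, test {P10@t=5, P12(miss)}
  N13 x:[-2,19] y:[-12,17] z:[25,42] -> miss, prune
  N15 x:[18,35] y:[-15,19] z:[24,42] -> miss, prune

order=[0, 4, 8, 10, 11, 14, 13, 15]  |boxes|=8  |leaves|=2  hit=P10

== RESULT ==
8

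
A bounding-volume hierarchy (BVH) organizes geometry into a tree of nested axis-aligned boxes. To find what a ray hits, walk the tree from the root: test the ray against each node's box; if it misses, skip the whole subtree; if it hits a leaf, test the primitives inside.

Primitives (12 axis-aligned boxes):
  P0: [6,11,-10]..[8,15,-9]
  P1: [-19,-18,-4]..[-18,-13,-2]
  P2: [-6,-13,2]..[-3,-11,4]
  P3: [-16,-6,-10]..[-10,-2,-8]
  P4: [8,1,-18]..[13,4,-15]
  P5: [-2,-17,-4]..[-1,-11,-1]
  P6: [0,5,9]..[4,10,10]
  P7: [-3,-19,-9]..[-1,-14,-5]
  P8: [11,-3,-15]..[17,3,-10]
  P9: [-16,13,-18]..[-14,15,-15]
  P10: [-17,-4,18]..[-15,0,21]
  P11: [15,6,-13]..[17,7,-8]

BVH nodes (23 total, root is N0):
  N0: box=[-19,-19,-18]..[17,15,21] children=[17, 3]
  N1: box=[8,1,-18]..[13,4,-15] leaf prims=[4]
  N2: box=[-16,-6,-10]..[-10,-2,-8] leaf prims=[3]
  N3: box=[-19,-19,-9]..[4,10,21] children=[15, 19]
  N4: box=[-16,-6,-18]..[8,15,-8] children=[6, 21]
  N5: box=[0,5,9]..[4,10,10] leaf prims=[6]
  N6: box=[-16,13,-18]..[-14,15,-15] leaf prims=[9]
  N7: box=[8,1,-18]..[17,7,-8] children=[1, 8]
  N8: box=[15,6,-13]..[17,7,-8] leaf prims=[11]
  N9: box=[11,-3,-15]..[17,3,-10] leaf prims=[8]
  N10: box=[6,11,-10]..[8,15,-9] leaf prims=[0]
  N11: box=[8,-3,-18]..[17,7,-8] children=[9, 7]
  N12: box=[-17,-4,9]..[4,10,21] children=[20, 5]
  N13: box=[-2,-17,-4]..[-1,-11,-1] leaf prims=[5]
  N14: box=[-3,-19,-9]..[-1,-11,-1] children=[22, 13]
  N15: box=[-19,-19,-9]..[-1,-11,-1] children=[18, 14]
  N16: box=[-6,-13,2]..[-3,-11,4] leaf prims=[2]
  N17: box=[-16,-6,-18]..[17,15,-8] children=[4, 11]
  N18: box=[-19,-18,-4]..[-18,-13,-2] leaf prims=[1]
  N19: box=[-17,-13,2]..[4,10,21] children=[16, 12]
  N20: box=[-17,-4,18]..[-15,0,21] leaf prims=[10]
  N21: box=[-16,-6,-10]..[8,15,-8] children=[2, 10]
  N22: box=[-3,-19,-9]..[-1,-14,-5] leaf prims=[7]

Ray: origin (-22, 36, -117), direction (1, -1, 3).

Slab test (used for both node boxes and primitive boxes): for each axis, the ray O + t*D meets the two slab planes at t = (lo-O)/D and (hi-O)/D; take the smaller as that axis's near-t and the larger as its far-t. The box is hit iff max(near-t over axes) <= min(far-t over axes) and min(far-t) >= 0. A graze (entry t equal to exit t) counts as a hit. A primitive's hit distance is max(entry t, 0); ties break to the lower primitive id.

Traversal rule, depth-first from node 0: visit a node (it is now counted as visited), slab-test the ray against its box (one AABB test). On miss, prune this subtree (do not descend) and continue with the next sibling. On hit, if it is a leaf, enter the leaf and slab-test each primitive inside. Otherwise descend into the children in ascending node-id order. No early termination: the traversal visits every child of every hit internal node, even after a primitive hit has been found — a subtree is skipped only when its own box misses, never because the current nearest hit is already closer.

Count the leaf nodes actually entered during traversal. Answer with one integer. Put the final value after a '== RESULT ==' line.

Trace the traversal:
N0 x:[3,39] y:[21,55] z:[33,46] -> hit [33,39], descend [3, 17]
  N3 x:[3,26] y:[26,55] z:[36,46] -> miss, prune
  N17 x:[6,39] y:[21,42] z:[33,109/3] -> hit [33,109/3], descend [4, 11]
    N4 x:[6,30] y:[21,42] z:[33,109/3] -> miss, prune
    N11 x:[30,39] y:[29,39] z:[33,109/3] -> hit [33,109/3], descend [7, 9]
      N7 x:[30,39] y:[29,35] z:[33,109/3] -> hit [33,35], descend [1, 8]
        N1 x:[30,35] y:[32,35] z:[33,34] -> hit [33,34] leaf, test {P4@t=33}
        N8 x:[37,39] y:[29,30] z:[104/3,109/3] -> miss, prune
      N9 x:[33,39] y:[33,39] z:[34,107/3] -> hit [34,107/3] leaf, test {P8@t=34}

Visited [0, 3, 17, 4, 11, 7, 1, 8, 9]. Tests: 9 box, 2 leaf. Nearest: P4.

== RESULT ==
2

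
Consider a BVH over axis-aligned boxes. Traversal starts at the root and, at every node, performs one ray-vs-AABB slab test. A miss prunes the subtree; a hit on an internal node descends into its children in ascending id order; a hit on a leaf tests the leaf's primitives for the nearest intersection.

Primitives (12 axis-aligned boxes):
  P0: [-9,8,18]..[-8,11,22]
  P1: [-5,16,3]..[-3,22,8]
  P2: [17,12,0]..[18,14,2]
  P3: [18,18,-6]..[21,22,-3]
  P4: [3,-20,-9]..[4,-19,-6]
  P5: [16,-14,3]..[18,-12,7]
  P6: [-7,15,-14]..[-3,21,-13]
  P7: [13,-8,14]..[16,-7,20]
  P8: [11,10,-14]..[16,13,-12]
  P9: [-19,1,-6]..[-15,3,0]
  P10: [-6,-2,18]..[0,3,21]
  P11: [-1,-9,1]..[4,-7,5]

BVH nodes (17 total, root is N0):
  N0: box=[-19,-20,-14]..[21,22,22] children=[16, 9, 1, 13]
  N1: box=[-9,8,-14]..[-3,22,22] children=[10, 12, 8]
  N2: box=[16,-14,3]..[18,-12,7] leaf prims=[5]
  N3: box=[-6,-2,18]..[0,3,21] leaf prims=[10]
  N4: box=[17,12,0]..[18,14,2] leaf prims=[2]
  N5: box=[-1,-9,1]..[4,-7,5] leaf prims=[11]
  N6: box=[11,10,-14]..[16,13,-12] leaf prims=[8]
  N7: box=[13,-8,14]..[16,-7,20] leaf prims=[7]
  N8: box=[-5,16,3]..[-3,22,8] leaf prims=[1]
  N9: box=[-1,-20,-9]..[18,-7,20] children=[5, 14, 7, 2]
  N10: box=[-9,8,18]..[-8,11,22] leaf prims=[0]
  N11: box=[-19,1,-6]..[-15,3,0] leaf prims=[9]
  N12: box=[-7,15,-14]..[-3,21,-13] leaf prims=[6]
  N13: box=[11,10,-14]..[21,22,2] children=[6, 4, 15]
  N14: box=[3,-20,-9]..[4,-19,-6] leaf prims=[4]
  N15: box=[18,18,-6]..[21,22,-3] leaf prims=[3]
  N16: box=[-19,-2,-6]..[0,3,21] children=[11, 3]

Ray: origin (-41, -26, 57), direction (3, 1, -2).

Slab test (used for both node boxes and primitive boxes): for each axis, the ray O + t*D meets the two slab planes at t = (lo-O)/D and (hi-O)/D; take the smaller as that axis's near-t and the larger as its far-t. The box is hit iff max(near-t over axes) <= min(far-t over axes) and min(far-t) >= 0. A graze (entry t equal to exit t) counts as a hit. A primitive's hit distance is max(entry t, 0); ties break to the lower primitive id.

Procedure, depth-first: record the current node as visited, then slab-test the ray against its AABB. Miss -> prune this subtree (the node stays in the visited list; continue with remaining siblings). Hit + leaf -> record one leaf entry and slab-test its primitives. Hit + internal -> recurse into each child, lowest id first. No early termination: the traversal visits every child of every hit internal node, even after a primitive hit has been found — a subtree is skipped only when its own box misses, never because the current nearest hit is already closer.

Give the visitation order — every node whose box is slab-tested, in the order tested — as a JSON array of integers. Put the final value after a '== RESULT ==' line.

Walk:
N0 x:[22/3,62/3] y:[6,48] z:[35/2,71/2] -> hit [35/2,62/3], descend [1, 9, 13, 16]
  N1 x:[32/3,38/3] y:[34,48] z:[35/2,71/2] -> miss, prune
  N9 x:[40/3,59/3] y:[6,19] z:[37/2,33] -> hit [37/2,19], descend [2, 5, 7, 14]
    N2 x:[19,59/3] y:[12,14] z:[25,27] -> miss, prune
    N5 x:[40/3,15] y:[17,19] z:[26,28] -> miss, prune
    N7 x:[18,19] y:[18,19] z:[37/2,43/2] -> hit [37/2,19] leaf, test {P7@t=37/2}
    N14 x:[44/3,15] y:[6,7] z:[63/2,33] -> miss, prune
  N13 x:[52/3,62/3] y:[36,48] z:[55/2,71/2] -> miss, prune
  N16 x:[22/3,41/3] y:[24,29] z:[18,63/2] -> miss, prune

order=[0, 1, 9, 2, 5, 7, 14, 13, 16]  |boxes|=9  |leaves|=1  hit=P7

== RESULT ==
[0, 1, 9, 2, 5, 7, 14, 13, 16]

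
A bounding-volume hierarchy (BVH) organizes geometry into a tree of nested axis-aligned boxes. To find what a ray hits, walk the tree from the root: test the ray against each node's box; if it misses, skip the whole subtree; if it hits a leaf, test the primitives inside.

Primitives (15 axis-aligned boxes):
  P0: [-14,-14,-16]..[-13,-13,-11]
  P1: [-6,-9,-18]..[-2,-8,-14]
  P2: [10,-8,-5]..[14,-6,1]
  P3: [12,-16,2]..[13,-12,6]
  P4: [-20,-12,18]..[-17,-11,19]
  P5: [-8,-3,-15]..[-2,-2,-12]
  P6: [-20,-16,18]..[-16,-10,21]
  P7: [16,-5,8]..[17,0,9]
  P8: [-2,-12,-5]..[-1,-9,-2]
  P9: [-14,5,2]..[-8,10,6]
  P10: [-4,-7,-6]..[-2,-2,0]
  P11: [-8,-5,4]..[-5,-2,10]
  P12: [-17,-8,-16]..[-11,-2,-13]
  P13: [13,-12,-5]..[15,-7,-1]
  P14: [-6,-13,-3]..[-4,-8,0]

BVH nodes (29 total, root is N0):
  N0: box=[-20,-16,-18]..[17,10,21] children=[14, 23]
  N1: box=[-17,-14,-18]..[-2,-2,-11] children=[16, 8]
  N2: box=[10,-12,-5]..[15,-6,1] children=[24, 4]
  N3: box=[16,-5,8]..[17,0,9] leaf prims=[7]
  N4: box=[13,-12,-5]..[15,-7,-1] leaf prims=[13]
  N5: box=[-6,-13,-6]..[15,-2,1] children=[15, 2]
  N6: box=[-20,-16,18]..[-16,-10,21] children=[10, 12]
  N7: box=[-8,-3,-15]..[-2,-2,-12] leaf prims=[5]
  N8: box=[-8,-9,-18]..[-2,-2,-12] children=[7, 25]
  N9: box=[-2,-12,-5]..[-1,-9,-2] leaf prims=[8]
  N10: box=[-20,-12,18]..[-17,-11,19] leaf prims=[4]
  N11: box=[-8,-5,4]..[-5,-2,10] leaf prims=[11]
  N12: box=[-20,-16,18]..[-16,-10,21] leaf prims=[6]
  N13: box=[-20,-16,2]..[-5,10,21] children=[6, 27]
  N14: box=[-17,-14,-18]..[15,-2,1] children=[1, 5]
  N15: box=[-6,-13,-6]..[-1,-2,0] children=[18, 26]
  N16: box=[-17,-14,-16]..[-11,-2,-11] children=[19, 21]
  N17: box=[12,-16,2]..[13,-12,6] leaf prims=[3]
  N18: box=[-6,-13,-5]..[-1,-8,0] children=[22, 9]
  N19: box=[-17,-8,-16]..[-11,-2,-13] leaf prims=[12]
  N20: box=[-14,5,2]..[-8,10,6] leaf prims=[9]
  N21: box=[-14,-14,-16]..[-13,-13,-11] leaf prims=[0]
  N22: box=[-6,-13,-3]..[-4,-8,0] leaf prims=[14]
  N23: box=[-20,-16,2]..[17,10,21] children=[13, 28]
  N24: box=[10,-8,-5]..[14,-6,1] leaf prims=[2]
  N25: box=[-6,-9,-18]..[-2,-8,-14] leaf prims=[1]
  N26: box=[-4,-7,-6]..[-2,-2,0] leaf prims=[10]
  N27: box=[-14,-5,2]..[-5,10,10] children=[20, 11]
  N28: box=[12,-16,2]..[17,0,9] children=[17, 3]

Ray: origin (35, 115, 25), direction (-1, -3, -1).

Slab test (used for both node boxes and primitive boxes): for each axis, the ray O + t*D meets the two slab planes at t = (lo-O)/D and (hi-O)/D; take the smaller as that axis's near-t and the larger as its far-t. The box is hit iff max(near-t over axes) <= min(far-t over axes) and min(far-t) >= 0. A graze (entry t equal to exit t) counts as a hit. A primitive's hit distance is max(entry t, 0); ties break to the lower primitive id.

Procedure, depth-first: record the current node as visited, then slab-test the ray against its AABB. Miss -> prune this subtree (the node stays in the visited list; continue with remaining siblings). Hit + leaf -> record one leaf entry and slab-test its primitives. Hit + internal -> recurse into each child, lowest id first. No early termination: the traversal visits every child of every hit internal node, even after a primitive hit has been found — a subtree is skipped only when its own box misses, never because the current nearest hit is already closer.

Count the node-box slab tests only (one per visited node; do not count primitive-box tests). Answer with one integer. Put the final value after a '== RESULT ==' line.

Trace the traversal:
N0 x:[18,55] y:[35,131/3] z:[4,43] -> hit [35,43], descend [14, 23]
  N14 x:[20,52] y:[39,43] z:[24,43] -> hit [39,43], descend [1, 5]
    N1 x:[37,52] y:[39,43] z:[36,43] -> hit [39,43], descend [8, 16]
      N8 x:[37,43] y:[39,124/3] z:[37,43] -> hit [39,124/3], descend [7, 25]
        N7 x:[37,43] y:[39,118/3] z:[37,40] -> hit [39,118/3] leaf, test {P5@t=39}
        N25 x:[37,41] y:[41,124/3] z:[39,43] -> hit [41,41] leaf, test {P1@t=41}
      N16 x:[46,52] y:[39,43] z:[36,41] -> miss, prune
    N5 x:[20,41] y:[39,128/3] z:[24,31] -> miss, prune
  N23 x:[18,55] y:[35,131/3] z:[4,23] -> miss, prune

Summary -> nodes [0, 14, 1, 8, 7, 25, 16, 5, 23]; box-tests=9; leaf-entries=2; first=P5

== RESULT ==
9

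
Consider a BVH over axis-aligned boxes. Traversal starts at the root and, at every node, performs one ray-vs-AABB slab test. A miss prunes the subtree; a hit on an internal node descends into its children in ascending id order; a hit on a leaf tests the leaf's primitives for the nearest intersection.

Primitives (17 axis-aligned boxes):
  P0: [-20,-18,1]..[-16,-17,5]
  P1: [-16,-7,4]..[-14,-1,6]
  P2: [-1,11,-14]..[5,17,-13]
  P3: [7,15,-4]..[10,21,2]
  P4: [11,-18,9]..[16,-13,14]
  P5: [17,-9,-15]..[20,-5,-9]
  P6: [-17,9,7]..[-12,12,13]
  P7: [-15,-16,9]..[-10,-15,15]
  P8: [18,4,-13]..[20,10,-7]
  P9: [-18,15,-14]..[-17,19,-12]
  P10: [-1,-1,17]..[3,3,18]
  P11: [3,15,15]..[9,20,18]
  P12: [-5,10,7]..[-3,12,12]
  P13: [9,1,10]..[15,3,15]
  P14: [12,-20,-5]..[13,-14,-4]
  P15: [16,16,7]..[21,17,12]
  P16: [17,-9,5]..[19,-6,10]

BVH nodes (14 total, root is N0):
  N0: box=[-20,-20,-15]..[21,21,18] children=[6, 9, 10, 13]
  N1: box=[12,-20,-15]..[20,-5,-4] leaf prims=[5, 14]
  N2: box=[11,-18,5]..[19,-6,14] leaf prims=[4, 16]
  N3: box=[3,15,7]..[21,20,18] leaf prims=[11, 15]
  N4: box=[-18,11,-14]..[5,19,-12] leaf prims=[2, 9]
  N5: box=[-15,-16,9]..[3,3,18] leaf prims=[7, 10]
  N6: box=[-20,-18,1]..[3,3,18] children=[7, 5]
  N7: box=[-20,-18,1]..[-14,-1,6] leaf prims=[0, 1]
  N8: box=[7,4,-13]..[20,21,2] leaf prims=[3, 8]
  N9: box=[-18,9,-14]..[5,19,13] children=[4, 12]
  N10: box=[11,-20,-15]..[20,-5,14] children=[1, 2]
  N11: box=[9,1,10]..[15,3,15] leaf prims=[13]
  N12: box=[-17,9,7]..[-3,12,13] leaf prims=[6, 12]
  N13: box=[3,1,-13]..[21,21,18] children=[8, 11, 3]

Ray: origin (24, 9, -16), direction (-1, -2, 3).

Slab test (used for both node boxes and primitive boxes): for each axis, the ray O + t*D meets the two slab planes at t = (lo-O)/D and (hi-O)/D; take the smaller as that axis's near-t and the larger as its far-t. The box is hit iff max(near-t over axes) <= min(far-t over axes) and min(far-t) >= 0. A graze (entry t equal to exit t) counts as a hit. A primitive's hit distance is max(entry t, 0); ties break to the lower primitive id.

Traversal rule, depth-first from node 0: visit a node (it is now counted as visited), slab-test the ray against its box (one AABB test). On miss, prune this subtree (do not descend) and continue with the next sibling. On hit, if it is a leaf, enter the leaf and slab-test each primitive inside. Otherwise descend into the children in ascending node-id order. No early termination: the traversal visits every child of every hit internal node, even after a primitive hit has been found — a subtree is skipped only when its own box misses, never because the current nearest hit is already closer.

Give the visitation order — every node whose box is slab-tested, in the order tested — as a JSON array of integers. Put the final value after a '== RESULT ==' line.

Walk:
N0 x:[3,44] y:[-6,29/2] z:[1/3,34/3] -> hit [3,34/3], descend [6, 9, 10, 13]
  N6 x:[21,44] y:[3,27/2] z:[17/3,34/3] -> miss, prune
  N9 x:[19,42] y:[-5,0] z:[2/3,29/3] -> miss, prune
  N10 x:[4,13] y:[7,29/2] z:[1/3,10] -> hit [7,10], descend [1, 2]
    N1 x:[4,12] y:[7,29/2] z:[1/3,4] -> miss, prune
    N2 x:[5,13] y:[15/2,27/2] z:[7,10] -> hit [15/2,10] leaf, test {P4(miss), P16(miss)}
  N13 x:[3,21] y:[-6,4] z:[1,34/3] -> hit [3,4], descend [3, 8, 11]
    N3 x:[3,21] y:[-11/2,-3] z:[23/3,34/3] -> miss, prune
    N8 x:[4,17] y:[-6,5/2] z:[1,6] -> miss, prune
    N11 x:[9,15] y:[3,4] z:[26/3,31/3] -> miss, prune

Summary -> nodes [0, 6, 9, 10, 1, 2, 13, 3, 8, 11]; box-tests=10; leaf-entries=1; first=miss

== RESULT ==
[0, 6, 9, 10, 1, 2, 13, 3, 8, 11]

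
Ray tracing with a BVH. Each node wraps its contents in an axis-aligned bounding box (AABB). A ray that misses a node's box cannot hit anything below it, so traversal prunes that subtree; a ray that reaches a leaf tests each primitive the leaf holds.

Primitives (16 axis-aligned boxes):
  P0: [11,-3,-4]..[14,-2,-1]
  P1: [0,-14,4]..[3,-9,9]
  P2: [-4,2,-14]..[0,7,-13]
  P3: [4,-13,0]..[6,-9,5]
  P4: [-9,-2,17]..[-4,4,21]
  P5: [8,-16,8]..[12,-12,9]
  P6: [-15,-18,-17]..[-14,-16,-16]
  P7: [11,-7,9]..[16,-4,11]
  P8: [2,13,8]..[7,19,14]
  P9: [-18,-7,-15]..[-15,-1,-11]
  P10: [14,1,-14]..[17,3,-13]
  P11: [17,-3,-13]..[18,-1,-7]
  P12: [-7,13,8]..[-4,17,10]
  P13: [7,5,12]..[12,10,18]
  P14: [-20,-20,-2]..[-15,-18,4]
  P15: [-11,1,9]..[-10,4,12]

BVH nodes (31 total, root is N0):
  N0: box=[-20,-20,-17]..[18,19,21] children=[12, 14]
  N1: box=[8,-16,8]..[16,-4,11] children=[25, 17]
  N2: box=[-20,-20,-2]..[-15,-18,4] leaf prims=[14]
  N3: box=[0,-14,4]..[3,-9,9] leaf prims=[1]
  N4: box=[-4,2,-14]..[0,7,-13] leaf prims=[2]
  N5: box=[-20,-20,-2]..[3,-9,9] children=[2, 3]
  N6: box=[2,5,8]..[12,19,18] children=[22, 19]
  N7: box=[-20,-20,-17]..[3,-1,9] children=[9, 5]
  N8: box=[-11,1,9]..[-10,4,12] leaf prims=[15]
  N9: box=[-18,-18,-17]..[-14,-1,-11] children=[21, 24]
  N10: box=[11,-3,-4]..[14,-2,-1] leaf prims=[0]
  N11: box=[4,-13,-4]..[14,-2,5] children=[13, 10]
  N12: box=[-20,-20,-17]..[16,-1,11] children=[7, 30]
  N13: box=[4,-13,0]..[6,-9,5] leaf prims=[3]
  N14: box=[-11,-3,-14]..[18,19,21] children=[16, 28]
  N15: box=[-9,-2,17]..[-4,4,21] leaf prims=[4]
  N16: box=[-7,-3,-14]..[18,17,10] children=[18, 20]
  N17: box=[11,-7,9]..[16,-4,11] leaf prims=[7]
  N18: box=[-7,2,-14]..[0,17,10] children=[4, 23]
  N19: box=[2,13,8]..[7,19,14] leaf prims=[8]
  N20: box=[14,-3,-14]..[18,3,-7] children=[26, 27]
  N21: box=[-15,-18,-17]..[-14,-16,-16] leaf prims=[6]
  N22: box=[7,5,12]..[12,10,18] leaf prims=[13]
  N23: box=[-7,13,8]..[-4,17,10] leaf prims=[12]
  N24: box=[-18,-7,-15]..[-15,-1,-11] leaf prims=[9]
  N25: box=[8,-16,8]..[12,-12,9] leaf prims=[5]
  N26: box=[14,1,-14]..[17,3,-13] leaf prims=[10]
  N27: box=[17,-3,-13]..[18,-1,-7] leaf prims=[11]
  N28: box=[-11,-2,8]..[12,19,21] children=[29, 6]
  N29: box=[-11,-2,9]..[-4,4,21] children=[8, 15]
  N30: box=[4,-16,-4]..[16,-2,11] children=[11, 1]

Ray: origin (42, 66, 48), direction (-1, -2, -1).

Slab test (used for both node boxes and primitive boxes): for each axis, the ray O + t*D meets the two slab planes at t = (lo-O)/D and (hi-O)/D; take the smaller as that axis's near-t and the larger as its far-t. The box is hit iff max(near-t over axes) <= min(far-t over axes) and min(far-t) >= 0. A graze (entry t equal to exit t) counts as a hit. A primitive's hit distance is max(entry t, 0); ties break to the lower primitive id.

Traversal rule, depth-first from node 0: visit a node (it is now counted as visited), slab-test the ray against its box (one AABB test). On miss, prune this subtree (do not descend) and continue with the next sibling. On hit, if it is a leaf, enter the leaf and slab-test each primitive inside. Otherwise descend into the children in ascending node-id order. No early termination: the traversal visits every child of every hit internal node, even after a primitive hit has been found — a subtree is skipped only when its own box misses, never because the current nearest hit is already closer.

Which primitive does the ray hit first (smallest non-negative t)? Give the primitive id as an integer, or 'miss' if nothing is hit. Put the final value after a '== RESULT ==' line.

Walk:
N0 x:[24,62] y:[47/2,43] z:[27,65] -> hit [27,43], descend [12, 14]
  N12 x:[26,62] y:[67/2,43] z:[37,65] -> hit [37,43], descend [7, 30]
    N7 x:[39,62] y:[67/2,43] z:[39,65] -> hit [39,43], descend [5, 9]
      N5 x:[39,62] y:[75/2,43] z:[39,50] -> hit [39,43], descend [2, 3]
        N2 x:[57,62] y:[42,43] z:[44,50] -> miss, prune
        N3 x:[39,42] y:[75/2,40] z:[39,44] -> hit [39,40] leaf, test {P1@t=39}
      N9 x:[56,60] y:[67/2,42] z:[59,65] -> miss, prune
    N30 x:[26,38] y:[34,41] z:[37,52] -> hit [37,38], descend [1, 11]
      N1 x:[26,34] y:[35,41] z:[37,40] -> miss, prune
      N11 x:[28,38] y:[34,79/2] z:[43,52] -> miss, prune
  N14 x:[24,53] y:[47/2,69/2] z:[27,62] -> hit [27,69/2], descend [16, 28]
    N16 x:[24,49] y:[49/2,69/2] z:[38,62] -> miss, prune
    N28 x:[30,53] y:[47/2,34] z:[27,40] -> hit [30,34], descend [6, 29]
      N6 x:[30,40] y:[47/2,61/2] z:[30,40] -> hit [30,61/2], descend [19, 22]
        N19 x:[35,40] y:[47/2,53/2] z:[34,40] -> miss, prune
        N22 x:[30,35] y:[28,61/2] z:[30,36] -> hit [30,61/2] leaf, test {P13@t=30}
      N29 x:[46,53] y:[31,34] z:[27,39] -> miss, prune

Summary -> nodes [0, 12, 7, 5, 2, 3, 9, 30, 1, 11, 14, 16, 28, 6, 19, 22, 29]; box-tests=17; leaf-entries=2; first=P13

== RESULT ==
13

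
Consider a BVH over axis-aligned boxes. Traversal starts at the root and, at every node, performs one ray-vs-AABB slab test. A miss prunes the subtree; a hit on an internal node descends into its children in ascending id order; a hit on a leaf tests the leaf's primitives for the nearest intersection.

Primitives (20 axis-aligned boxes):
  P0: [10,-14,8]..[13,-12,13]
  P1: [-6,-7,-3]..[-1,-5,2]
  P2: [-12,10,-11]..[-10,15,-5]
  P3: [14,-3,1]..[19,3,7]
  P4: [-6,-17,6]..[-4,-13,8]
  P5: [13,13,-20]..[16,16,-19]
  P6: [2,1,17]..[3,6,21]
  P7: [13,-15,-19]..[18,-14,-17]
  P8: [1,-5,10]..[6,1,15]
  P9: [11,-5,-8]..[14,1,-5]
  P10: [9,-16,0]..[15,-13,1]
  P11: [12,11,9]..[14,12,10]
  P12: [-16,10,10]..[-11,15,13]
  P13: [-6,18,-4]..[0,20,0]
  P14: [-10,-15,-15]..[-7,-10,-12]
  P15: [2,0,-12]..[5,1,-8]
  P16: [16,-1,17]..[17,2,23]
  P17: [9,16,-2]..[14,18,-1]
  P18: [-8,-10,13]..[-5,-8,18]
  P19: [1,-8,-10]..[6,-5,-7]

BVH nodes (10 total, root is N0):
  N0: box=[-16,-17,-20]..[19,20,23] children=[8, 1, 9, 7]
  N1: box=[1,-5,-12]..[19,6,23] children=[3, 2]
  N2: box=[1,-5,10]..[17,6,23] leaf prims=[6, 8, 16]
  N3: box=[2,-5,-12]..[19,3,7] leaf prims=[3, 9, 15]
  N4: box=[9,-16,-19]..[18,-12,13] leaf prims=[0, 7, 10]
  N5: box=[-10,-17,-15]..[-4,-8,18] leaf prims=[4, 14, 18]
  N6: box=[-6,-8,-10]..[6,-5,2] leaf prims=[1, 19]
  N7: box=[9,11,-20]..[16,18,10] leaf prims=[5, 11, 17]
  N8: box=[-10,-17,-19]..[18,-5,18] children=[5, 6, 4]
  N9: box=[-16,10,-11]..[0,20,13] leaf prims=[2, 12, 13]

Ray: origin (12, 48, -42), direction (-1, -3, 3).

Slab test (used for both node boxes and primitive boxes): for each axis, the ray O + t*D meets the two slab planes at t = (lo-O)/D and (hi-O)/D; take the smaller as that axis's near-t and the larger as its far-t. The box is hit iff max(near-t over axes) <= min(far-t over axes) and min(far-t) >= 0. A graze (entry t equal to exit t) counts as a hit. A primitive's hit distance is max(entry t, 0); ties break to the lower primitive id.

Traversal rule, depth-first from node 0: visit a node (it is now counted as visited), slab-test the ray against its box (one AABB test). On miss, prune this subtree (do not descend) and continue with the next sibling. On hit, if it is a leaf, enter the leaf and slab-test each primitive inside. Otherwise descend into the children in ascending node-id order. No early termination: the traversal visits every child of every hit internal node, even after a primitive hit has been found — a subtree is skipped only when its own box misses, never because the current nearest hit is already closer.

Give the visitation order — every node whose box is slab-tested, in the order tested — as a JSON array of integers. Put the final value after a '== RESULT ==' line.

Trace the traversal:
N0 x:[-7,28] y:[28/3,65/3] z:[22/3,65/3] -> hit [28/3,65/3], descend [1, 7, 8, 9]
  N1 x:[-7,11] y:[14,53/3] z:[10,65/3] -> miss, prune
  N7 x:[-4,3] y:[10,37/3] z:[22/3,52/3] -> miss, prune
  N8 x:[-6,22] y:[53/3,65/3] z:[23/3,20] -> hit [53/3,20], descend [4, 5, 6]
    N4 x:[-6,3] y:[20,64/3] z:[23/3,55/3] -> miss, prune
    N5 x:[16,22] y:[56/3,65/3] z:[9,20] -> hit [56/3,20] leaf, test {P4(miss), P14(miss), P18@t=56/3}
    N6 x:[6,18] y:[53/3,56/3] z:[32/3,44/3] -> miss, prune
  N9 x:[12,28] y:[28/3,38/3] z:[31/3,55/3] -> hit [12,38/3] leaf, test {P2(miss), P12(miss), P13(miss)}

8 AABB tests over nodes [0, 1, 7, 8, 4, 5, 6, 9]; 2 leaves entered; closest P18.

== RESULT ==
[0, 1, 7, 8, 4, 5, 6, 9]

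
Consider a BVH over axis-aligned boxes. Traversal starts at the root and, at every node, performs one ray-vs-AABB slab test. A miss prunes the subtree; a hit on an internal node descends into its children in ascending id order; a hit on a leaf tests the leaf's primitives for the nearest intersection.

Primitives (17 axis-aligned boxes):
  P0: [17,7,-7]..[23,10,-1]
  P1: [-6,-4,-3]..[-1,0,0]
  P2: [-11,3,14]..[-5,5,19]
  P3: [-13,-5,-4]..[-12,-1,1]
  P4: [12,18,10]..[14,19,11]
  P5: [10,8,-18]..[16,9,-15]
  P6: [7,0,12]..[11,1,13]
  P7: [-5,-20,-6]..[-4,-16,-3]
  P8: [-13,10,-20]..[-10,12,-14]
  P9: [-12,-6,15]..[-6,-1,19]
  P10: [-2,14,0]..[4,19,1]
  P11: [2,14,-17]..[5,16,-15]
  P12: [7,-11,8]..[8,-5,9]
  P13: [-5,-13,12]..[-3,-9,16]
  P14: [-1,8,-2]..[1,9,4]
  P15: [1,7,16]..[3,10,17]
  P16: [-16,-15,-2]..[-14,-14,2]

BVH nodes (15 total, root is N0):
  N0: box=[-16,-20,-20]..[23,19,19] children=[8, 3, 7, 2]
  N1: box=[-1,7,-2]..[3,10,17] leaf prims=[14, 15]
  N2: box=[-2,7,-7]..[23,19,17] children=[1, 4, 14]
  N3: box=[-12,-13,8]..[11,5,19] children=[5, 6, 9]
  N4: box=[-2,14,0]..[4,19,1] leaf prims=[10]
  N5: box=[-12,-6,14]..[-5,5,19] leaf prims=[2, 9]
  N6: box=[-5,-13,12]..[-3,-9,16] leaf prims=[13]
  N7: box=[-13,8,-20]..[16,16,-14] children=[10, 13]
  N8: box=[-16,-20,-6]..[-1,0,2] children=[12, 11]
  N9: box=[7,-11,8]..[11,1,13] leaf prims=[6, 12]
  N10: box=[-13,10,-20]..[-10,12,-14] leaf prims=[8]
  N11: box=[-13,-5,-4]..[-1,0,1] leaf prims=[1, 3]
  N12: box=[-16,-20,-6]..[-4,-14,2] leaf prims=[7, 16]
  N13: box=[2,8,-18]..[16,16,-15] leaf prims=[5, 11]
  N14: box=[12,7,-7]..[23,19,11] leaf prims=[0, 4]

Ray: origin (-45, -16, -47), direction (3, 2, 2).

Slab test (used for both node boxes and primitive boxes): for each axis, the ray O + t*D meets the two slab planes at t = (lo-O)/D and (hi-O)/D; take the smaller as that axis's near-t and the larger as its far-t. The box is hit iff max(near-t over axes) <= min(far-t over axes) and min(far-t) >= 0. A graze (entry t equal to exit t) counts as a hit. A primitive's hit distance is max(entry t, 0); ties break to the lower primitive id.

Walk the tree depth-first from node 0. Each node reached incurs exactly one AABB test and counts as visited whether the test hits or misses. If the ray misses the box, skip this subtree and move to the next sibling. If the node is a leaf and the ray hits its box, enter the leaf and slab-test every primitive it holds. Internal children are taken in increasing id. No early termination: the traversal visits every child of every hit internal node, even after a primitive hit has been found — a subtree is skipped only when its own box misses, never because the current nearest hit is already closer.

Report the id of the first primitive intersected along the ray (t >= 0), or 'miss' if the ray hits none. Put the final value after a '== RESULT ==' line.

Walk:
N0 x:[29/3,68/3] y:[-2,35/2] z:[27/2,33] -> hit [27/2,35/2], descend [2, 3, 7, 8]
  N2 x:[43/3,68/3] y:[23/2,35/2] z:[20,32] -> miss, prune
  N3 x:[11,56/3] y:[3/2,21/2] z:[55/2,33] -> miss, prune
  N7 x:[32/3,61/3] y:[12,16] z:[27/2,33/2] -> hit [27/2,16], descend [10, 13]
    N10 x:[32/3,35/3] y:[13,14] z:[27/2,33/2] -> miss, prune
    N13 x:[47/3,61/3] y:[12,16] z:[29/2,16] -> hit [47/3,16] leaf, test {P5(miss), P11@t=47/3}
  N8 x:[29/3,44/3] y:[-2,8] z:[41/2,49/2] -> miss, prune

Summary -> nodes [0, 2, 3, 7, 10, 13, 8]; box-tests=7; leaf-entries=1; first=P11

== RESULT ==
11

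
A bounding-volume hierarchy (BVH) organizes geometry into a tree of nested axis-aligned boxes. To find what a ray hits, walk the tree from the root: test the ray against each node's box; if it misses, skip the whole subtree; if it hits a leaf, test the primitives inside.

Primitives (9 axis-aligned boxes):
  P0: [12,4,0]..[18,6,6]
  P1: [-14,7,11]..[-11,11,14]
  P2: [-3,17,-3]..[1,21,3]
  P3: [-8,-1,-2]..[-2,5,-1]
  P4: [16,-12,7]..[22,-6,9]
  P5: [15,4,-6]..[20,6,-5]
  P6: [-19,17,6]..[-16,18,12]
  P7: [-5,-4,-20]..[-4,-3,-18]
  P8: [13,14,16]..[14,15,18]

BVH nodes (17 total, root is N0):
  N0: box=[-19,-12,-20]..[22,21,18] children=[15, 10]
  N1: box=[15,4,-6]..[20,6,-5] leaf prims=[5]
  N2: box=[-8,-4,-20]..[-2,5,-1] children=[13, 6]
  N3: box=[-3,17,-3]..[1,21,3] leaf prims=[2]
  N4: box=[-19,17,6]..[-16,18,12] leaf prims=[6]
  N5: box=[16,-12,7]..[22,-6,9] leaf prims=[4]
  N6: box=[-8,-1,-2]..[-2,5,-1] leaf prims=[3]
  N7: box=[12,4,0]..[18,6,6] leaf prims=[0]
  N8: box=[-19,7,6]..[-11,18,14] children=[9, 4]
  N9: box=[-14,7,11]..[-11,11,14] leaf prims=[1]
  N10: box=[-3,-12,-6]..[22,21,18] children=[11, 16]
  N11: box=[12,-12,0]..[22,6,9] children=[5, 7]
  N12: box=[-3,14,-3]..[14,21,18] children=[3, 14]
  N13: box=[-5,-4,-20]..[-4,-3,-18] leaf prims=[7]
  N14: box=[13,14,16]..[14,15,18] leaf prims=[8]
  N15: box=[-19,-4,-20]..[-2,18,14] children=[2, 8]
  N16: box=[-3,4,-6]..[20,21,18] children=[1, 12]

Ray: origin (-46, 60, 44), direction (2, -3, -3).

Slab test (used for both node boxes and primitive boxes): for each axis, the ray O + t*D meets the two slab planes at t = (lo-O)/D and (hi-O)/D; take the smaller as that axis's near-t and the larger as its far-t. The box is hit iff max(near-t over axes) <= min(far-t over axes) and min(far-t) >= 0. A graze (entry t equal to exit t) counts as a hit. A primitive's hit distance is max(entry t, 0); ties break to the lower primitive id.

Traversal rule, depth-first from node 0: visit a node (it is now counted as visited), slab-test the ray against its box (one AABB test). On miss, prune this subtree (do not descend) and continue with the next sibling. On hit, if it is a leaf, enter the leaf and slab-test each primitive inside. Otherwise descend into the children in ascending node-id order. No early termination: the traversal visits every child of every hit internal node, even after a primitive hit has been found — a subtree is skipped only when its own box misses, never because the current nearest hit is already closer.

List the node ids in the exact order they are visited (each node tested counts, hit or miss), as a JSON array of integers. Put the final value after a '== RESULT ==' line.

Traverse from the root:
N0 x:[27/2,34] y:[13,24] z:[26/3,64/3] -> hit [27/2,64/3], descend [10, 15]
  N10 x:[43/2,34] y:[13,24] z:[26/3,50/3] -> miss, prune
  N15 x:[27/2,22] y:[14,64/3] z:[10,64/3] -> hit [14,64/3], descend [2, 8]
    N2 x:[19,22] y:[55/3,64/3] z:[15,64/3] -> hit [19,64/3], descend [6, 13]
      N6 x:[19,22] y:[55/3,61/3] z:[15,46/3] -> miss, prune
      N13 x:[41/2,21] y:[21,64/3] z:[62/3,64/3] -> hit [21,21] leaf, test {P7@t=21}
    N8 x:[27/2,35/2] y:[14,53/3] z:[10,38/3] -> miss, prune

Summary -> nodes [0, 10, 15, 2, 6, 13, 8]; box-tests=7; leaf-entries=1; first=P7

== RESULT ==
[0, 10, 15, 2, 6, 13, 8]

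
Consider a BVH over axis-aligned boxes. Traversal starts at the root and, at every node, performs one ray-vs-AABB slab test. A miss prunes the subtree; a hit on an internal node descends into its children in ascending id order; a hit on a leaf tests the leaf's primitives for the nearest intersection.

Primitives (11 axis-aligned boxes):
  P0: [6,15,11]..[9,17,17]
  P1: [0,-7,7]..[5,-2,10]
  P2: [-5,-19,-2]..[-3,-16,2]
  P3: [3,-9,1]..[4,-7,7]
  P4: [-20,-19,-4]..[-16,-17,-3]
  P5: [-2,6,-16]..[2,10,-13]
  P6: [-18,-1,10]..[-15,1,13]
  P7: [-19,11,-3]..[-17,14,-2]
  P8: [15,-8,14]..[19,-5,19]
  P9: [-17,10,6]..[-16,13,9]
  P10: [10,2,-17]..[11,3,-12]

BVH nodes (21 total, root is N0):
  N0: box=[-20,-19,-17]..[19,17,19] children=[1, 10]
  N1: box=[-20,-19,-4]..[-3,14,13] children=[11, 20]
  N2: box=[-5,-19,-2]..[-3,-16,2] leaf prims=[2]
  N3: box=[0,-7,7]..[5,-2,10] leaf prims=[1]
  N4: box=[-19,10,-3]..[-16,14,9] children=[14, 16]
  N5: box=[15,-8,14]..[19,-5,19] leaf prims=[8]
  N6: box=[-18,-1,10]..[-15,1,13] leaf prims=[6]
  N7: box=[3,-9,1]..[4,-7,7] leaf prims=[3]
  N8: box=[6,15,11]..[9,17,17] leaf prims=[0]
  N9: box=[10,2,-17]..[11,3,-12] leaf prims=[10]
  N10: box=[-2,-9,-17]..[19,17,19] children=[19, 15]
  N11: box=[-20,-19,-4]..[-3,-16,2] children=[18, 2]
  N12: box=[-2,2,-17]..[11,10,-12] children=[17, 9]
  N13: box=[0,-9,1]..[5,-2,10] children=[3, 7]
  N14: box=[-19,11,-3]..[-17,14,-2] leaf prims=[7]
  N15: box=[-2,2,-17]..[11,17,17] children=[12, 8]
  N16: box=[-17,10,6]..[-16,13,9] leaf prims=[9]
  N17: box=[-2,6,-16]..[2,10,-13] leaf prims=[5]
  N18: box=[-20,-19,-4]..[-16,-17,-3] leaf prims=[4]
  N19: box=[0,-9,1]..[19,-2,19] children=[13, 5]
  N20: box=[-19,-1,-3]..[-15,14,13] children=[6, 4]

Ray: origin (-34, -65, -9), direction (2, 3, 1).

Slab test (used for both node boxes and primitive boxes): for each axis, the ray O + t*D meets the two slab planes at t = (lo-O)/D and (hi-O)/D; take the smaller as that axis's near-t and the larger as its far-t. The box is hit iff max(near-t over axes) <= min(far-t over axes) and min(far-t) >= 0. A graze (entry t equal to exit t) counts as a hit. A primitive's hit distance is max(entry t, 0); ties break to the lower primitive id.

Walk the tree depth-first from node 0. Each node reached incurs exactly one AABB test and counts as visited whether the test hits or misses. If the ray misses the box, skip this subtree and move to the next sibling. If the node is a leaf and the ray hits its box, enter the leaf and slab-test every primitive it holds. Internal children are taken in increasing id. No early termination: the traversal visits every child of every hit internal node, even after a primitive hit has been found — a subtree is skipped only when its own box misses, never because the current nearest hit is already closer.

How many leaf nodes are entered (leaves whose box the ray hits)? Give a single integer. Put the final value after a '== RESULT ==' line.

Traverse from the root:
N0 x:[7,53/2] y:[46/3,82/3] z:[-8,28] -> hit [46/3,53/2], descend [1, 10]
  N1 x:[7,31/2] y:[46/3,79/3] z:[5,22] -> hit [46/3,31/2], descend [11, 20]
    N11 x:[7,31/2] y:[46/3,49/3] z:[5,11] -> miss, prune
    N20 x:[15/2,19/2] y:[64/3,79/3] z:[6,22] -> miss, prune
  N10 x:[16,53/2] y:[56/3,82/3] z:[-8,28] -> hit [56/3,53/2], descend [15, 19]
    N15 x:[16,45/2] y:[67/3,82/3] z:[-8,26] -> hit [67/3,45/2], descend [8, 12]
      N8 x:[20,43/2] y:[80/3,82/3] z:[20,26] -> miss, prune
      N12 x:[16,45/2] y:[67/3,25] z:[-8,-3] -> miss, prune
    N19 x:[17,53/2] y:[56/3,21] z:[10,28] -> hit [56/3,21], descend [5, 13]
      N5 x:[49/2,53/2] y:[19,20] z:[23,28] -> miss, prune
      N13 x:[17,39/2] y:[56/3,21] z:[10,19] -> hit [56/3,19], descend [3, 7]
        N3 x:[17,39/2] y:[58/3,21] z:[16,19] -> miss, prune
        N7 x:[37/2,19] y:[56/3,58/3] z:[10,16] -> miss, prune

13 AABB tests over nodes [0, 1, 11, 20, 10, 15, 8, 12, 19, 5, 13, 3, 7]; 0 leaves entered; closest miss.

== RESULT ==
0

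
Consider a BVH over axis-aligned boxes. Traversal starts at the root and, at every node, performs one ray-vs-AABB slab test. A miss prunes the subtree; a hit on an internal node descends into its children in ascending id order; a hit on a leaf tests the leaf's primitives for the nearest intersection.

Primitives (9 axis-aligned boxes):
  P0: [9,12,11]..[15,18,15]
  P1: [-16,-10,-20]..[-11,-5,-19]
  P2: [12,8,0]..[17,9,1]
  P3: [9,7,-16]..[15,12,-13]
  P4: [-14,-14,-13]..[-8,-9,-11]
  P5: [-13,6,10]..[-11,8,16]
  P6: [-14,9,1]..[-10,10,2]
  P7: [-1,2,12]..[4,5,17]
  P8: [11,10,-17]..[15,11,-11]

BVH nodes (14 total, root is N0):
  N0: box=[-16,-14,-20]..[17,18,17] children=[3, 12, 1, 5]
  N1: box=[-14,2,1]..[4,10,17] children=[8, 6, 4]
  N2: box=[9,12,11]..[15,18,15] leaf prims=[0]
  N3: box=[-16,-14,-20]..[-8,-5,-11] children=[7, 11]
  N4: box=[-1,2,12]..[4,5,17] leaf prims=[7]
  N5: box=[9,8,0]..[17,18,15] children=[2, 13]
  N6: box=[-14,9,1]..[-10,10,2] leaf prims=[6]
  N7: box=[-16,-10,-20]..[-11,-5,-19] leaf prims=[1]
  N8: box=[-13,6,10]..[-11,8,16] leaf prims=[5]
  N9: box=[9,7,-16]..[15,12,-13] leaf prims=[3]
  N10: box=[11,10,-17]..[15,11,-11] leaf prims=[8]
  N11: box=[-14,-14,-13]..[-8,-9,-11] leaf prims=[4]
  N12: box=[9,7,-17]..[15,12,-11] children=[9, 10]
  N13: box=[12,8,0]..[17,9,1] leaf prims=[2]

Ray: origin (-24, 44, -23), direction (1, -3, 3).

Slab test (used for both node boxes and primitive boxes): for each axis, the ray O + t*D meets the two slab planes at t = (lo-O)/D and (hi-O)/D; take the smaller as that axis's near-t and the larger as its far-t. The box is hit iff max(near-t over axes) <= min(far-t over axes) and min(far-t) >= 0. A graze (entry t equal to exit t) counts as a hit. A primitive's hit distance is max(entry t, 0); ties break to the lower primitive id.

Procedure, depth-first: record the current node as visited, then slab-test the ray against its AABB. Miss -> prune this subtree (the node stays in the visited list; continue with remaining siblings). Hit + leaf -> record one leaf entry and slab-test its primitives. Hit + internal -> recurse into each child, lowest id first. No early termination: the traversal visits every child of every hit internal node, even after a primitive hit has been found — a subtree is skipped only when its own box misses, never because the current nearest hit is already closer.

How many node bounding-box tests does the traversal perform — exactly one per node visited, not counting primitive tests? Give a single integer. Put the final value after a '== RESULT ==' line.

Traverse from the root:
N0 x:[8,41] y:[26/3,58/3] z:[1,40/3] -> hit [26/3,40/3], descend [1, 3, 5, 12]
  N1 x:[10,28] y:[34/3,14] z:[8,40/3] -> hit [34/3,40/3], descend [4, 6, 8]
    N4 x:[23,28] y:[13,14] z:[35/3,40/3] -> miss, prune
    N6 x:[10,14] y:[34/3,35/3] z:[8,25/3] -> miss, prune
    N8 x:[11,13] y:[12,38/3] z:[11,13] -> hit [12,38/3] leaf, test {P5@t=12}
  N3 x:[8,16] y:[49/3,58/3] z:[1,4] -> miss, prune
  N5 x:[33,41] y:[26/3,12] z:[23/3,38/3] -> miss, prune
  N12 x:[33,39] y:[32/3,37/3] z:[2,4] -> miss, prune

Summary -> nodes [0, 1, 4, 6, 8, 3, 5, 12]; box-tests=8; leaf-entries=1; first=P5

== RESULT ==
8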